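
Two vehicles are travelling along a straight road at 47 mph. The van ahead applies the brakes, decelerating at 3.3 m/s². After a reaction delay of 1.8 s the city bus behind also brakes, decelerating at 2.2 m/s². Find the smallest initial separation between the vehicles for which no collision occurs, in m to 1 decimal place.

47 mph × 0.44704 = 21.0109 m/s.
Leader travels v²/(2a_L) = 441.458 / 6.600 = 66.888 m before stopping.
Follower covers v·t_r = 21.0109 × 1.8 = 37.820 m while reacting, then v²/(2a_F) = 441.458 / 4.400 = 100.331 m while braking, for a total of 37.820 + 100.331 = 138.151 m.
Since a_F ≤ a_L and the follower starts braking later, the follower is never slower than the leader, so the closest approach is when both have stopped.
Minimum gap = 138.151 − 66.888 = 71.263 m.

Minimum gap ≈ 71.3 m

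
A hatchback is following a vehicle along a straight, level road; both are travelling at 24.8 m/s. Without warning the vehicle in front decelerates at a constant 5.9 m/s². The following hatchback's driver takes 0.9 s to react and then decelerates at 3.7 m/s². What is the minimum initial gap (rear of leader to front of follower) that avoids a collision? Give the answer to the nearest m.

Leader travels v²/(2a_L) = 615.040 / 11.800 = 52.122 m before stopping.
Follower covers v·t_r = 24.8000 × 0.9 = 22.320 m while reacting, then v²/(2a_F) = 615.040 / 7.400 = 83.114 m while braking, for a total of 22.320 + 83.114 = 105.434 m.
Since a_F ≤ a_L and the follower starts braking later, the follower is never slower than the leader, so the closest approach is when both have stopped.
Minimum gap = 105.434 − 52.122 = 53.312 m.

Minimum gap ≈ 53 m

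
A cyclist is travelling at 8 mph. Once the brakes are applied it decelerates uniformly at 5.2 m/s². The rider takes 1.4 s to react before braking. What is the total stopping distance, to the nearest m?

Total stopping distance ≈ 6 m

8 mph × 0.44704 = 3.5763 m/s.
Reaction distance = v·t_r = 3.5763 × 1.4 = 5.007 m.
Braking distance = v²/(2a) = 3.5763² / (2 × 5.200) = 12.790 / 10.400 = 1.230 m.
Total = 5.007 + 1.230 = 6.237 m.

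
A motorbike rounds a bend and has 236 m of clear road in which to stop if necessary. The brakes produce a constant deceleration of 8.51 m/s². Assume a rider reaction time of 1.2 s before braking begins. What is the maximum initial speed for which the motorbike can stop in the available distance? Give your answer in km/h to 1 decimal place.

Maximum speed ≈ 194.3 km/h

Stopping distance: v·t_r + v²/(2a) = 236 with t_r = 1.2 s and a = 8.510 m/s².
So v² + 20.424 v − 4016.72 = 0.
Positive root: v = −a·t_r + √((a·t_r)² + 2a·d) = −10.212 + √(104.285 + 4016.72) = 53.9831 m/s.
53.9831 m/s × 3.6 = 194.339 km/h.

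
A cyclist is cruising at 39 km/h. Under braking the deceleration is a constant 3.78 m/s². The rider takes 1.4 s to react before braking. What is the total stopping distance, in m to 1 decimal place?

39 km/h ÷ 3.6 = 10.8333 m/s.
Reaction distance = v·t_r = 10.8333 × 1.4 = 15.167 m.
Braking distance = v²/(2a) = 10.8333² / (2 × 3.780) = 117.360 / 7.560 = 15.524 m.
Total = 15.167 + 15.524 = 30.691 m.

Total stopping distance ≈ 30.7 m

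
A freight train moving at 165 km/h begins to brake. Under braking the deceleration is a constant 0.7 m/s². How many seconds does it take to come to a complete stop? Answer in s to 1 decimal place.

Braking time ≈ 65.5 s

165 km/h ÷ 3.6 = 45.8333 m/s.
Braking time = v/a = 45.8333 / 0.700 = 65.476 s.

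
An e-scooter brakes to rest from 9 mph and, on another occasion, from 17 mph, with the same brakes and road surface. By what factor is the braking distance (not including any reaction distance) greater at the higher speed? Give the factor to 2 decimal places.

Braking distance d = v²/(2a), so with a fixed, d ∝ v².
Factor = (17/9)² = 1.8889² = 3.5679.

Factor ≈ 3.57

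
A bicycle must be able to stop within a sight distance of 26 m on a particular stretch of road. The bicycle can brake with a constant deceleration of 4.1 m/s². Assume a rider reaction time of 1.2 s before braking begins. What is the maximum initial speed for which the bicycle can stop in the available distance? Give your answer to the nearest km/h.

Maximum speed ≈ 38 km/h

Stopping distance: v·t_r + v²/(2a) = 26 with t_r = 1.2 s and a = 4.100 m/s².
So v² + 9.840 v − 213.20 = 0.
Positive root: v = −a·t_r + √((a·t_r)² + 2a·d) = −4.920 + √(24.206 + 213.20) = 10.4880 m/s.
10.4880 m/s × 3.6 = 37.757 km/h.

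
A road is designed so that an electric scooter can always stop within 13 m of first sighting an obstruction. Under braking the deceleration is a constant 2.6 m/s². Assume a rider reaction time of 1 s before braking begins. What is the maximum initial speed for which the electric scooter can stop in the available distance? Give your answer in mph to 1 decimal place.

Maximum speed ≈ 13.5 mph

Stopping distance: v·t_r + v²/(2a) = 13 with t_r = 1 s and a = 2.600 m/s².
So v² + 5.200 v − 67.60 = 0.
Positive root: v = −a·t_r + √((a·t_r)² + 2a·d) = −2.600 + √(6.760 + 67.60) = 6.0232 m/s.
6.0232 m/s ÷ 0.44704 = 13.474 mph.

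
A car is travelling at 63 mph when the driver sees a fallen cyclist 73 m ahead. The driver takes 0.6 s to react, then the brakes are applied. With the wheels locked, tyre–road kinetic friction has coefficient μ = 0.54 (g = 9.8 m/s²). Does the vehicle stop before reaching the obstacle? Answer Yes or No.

No

63 mph × 0.44704 = 28.1635 m/s.
a = μg = 0.54 × 9.8 = 5.292 m/s².
Reaction distance = 28.1635 × 0.6 = 16.898 m.
Braking distance = v²/(2a) = 793.183 / 10.584 = 74.942 m.
Total stopping distance = 16.898 + 74.942 = 91.840 m, vs 73 m available — it cannot stop in time and overshoots by 91.840 − 73 = 18.840 m.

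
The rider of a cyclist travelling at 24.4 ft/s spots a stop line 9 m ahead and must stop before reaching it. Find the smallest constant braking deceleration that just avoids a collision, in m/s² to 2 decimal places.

24.4 ft/s × 0.3048 = 7.4371 m/s.
v² = 2a·d ⇒ a = v²/(2d) = 7.4371² / (2 × 9.000) = 55.310 / 18.000 = 3.0728 m/s².

Required deceleration ≈ 3.07 m/s²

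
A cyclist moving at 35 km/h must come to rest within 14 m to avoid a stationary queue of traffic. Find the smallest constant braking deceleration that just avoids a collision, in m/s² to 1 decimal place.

35 km/h ÷ 3.6 = 9.7222 m/s.
v² = 2a·d ⇒ a = v²/(2d) = 9.7222² / (2 × 14.000) = 94.521 / 28.000 = 3.3758 m/s².

Required deceleration ≈ 3.4 m/s²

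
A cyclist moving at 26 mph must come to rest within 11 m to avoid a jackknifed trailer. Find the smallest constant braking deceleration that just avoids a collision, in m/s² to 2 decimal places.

Required deceleration ≈ 6.14 m/s²

26 mph × 0.44704 = 11.6230 m/s.
v² = 2a·d ⇒ a = v²/(2d) = 11.6230² / (2 × 11.000) = 135.094 / 22.000 = 6.1406 m/s².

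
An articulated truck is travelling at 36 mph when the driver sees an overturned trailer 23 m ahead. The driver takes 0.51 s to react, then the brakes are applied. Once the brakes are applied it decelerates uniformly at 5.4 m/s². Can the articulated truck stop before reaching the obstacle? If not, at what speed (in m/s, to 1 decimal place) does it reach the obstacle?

36 mph × 0.44704 = 16.0934 m/s.
Reaction distance = 16.0934 × 0.51 = 8.208 m.
Braking distance needed to stop: v²/(2a) = 258.998 / 10.800 = 23.981 m, so total needed = 8.208 + 23.981 = 32.189 m > 23 m — it cannot stop.
Distance remaining when braking begins: 23 − 8.208 = 14.792 m.
v² = v₀² − 2a·d = 258.998 − 2 × 5.400 × 14.792 = 99.244 m²/s².
v = √99.244 = 9.962 m/s.

No — it strikes the obstacle at 10.0 m/s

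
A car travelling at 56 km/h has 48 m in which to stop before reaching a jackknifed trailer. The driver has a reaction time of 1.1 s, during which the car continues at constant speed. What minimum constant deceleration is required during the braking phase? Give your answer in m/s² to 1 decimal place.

Required deceleration ≈ 3.9 m/s²

56 km/h ÷ 3.6 = 15.5556 m/s.
Distance covered during reaction = 15.5556 × 1.1 = 17.111 m.
Distance available for braking: 48 − 17.111 = 30.889 m.
v² = 2a·d ⇒ a = v²/(2d) = 15.5556² / (2 × 30.889) = 241.977 / 61.778 = 3.9169 m/s².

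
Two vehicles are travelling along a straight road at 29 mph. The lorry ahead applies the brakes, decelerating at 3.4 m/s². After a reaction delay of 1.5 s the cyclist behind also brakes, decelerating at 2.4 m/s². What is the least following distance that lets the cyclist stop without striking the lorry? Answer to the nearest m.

Minimum gap ≈ 30 m

29 mph × 0.44704 = 12.9642 m/s.
Leader travels v²/(2a_L) = 168.070 / 6.800 = 24.716 m before stopping.
Follower covers v·t_r = 12.9642 × 1.5 = 19.446 m while reacting, then v²/(2a_F) = 168.070 / 4.800 = 35.015 m while braking, for a total of 19.446 + 35.015 = 54.461 m.
Since a_F ≤ a_L and the follower starts braking later, the follower is never slower than the leader, so the closest approach is when both have stopped.
Minimum gap = 54.461 − 24.716 = 29.745 m.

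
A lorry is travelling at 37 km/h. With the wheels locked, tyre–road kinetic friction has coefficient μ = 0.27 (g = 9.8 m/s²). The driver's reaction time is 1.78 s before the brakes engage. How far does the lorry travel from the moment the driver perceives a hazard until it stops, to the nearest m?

37 km/h ÷ 3.6 = 10.2778 m/s.
a = μg = 0.27 × 9.8 = 2.646 m/s².
Reaction distance = v·t_r = 10.2778 × 1.78 = 18.294 m.
Braking distance = v²/(2a) = 10.2778² / (2 × 2.646) = 105.633 / 5.292 = 19.961 m.
Total = 18.294 + 19.961 = 38.255 m.

Total stopping distance ≈ 38 m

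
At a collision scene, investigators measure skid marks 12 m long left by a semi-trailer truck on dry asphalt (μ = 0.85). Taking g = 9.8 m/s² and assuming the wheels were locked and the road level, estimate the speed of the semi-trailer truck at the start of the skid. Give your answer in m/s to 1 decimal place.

Initial speed ≈ 14.1 m/s

Deceleration a = μg = 0.85 × 9.8 = 8.330 m/s².
v = √(2a·d) = √(2 × 8.330 × 12) = √199.920 = 14.1393 m/s.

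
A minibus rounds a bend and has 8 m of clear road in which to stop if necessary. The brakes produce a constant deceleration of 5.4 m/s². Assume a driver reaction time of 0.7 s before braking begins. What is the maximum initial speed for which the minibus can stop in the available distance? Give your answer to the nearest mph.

Maximum speed ≈ 14 mph

Stopping distance: v·t_r + v²/(2a) = 8 with t_r = 0.7 s and a = 5.400 m/s².
So v² + 7.560 v − 86.40 = 0.
Positive root: v = −a·t_r + √((a·t_r)² + 2a·d) = −3.780 + √(14.288 + 86.40) = 6.2543 m/s.
6.2543 m/s ÷ 0.44704 = 13.990 mph.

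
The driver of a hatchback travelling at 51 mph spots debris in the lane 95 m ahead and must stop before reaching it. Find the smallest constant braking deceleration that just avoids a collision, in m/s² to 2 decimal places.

51 mph × 0.44704 = 22.7990 m/s.
v² = 2a·d ⇒ a = v²/(2d) = 22.7990² / (2 × 95.000) = 519.794 / 190.000 = 2.7358 m/s².

Required deceleration ≈ 2.74 m/s²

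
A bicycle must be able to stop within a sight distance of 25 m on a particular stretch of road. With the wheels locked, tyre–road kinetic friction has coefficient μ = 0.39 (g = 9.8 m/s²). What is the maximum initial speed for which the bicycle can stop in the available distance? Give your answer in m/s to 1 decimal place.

Maximum speed ≈ 13.8 m/s

a = μg = 0.39 × 9.8 = 3.822 m/s².
v²/(2a) = d ⇒ v = √(2 × 3.822 × 25) = √191.10 = 13.8239 m/s.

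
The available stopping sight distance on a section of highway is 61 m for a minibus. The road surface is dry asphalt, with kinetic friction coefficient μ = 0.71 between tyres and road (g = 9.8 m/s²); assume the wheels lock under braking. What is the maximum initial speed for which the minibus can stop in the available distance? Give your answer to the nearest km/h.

Maximum speed ≈ 105 km/h

a = μg = 0.71 × 9.8 = 6.958 m/s².
v²/(2a) = d ⇒ v = √(2 × 6.958 × 61) = √848.88 = 29.1355 m/s.
29.1355 m/s × 3.6 = 104.888 km/h.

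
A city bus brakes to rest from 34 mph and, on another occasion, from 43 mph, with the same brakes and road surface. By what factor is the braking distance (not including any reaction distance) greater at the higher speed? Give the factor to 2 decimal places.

Factor ≈ 1.60

Braking distance d = v²/(2a), so with a fixed, d ∝ v².
Factor = (43/34)² = 1.2647² = 1.5995.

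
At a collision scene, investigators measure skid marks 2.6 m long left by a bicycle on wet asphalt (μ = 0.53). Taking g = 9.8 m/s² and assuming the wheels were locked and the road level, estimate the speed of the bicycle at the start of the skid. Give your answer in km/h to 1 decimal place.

Deceleration a = μg = 0.53 × 9.8 = 5.194 m/s².
v = √(2a·d) = √(2 × 5.194 × 2.6) = √27.009 = 5.1970 m/s.
= 5.1970 × 3.6 = 18.709 km/h.

Initial speed ≈ 18.7 km/h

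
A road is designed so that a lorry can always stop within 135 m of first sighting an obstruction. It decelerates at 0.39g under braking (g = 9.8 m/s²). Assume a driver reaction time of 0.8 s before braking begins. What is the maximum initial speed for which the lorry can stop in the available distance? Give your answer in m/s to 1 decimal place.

Maximum speed ≈ 29.2 m/s

a = 0.39 × 9.8 = 3.822 m/s².
Stopping distance: v·t_r + v²/(2a) = 135 with t_r = 0.8 s and a = 3.822 m/s².
So v² + 6.115 v − 1031.94 = 0.
Positive root: v = −a·t_r + √((a·t_r)² + 2a·d) = −3.058 + √(9.351 + 1031.94) = 29.2110 m/s.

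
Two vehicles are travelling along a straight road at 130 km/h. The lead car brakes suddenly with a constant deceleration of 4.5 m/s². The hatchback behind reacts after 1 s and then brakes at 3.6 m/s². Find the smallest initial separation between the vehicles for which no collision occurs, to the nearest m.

Minimum gap ≈ 72 m

130 km/h ÷ 3.6 = 36.1111 m/s.
Leader travels v²/(2a_L) = 1304.012 / 9.000 = 144.890 m before stopping.
Follower covers v·t_r = 36.1111 × 1 = 36.111 m while reacting, then v²/(2a_F) = 1304.012 / 7.200 = 181.113 m while braking, for a total of 36.111 + 181.113 = 217.224 m.
Since a_F ≤ a_L and the follower starts braking later, the follower is never slower than the leader, so the closest approach is when both have stopped.
Minimum gap = 217.224 − 144.890 = 72.334 m.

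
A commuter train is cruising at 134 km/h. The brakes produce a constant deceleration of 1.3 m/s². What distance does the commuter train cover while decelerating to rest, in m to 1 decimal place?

Braking distance ≈ 532.9 m

134 km/h ÷ 3.6 = 37.2222 m/s.
Braking distance = v²/(2a) = 37.2222² / (2 × 1.300) = 1385.492 / 2.600 = 532.882 m.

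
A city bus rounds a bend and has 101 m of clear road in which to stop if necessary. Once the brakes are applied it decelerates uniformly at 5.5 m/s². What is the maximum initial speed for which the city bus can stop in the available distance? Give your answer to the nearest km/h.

Maximum speed ≈ 120 km/h

v²/(2a) = d ⇒ v = √(2 × 5.500 × 101) = √1111.00 = 33.3317 m/s.
33.3317 m/s × 3.6 = 119.994 km/h.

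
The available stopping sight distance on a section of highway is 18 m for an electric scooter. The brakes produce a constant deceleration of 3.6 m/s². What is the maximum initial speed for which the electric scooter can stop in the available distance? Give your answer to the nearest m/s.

Maximum speed ≈ 11 m/s

v²/(2a) = d ⇒ v = √(2 × 3.600 × 18) = √129.60 = 11.3842 m/s.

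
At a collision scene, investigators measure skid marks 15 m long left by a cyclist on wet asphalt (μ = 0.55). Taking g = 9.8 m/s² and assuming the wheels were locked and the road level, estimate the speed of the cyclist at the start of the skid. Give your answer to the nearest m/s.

Initial speed ≈ 13 m/s

Deceleration a = μg = 0.55 × 9.8 = 5.390 m/s².
v = √(2a·d) = √(2 × 5.390 × 15) = √161.700 = 12.7161 m/s.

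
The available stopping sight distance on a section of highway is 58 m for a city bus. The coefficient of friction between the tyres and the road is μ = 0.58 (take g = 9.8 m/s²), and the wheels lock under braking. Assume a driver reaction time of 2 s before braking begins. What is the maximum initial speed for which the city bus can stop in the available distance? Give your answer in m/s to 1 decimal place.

Maximum speed ≈ 16.7 m/s

a = μg = 0.58 × 9.8 = 5.684 m/s².
Stopping distance: v·t_r + v²/(2a) = 58 with t_r = 2 s and a = 5.684 m/s².
So v² + 22.736 v − 659.34 = 0.
Positive root: v = −a·t_r + √((a·t_r)² + 2a·d) = −11.368 + √(129.231 + 659.34) = 16.7135 m/s.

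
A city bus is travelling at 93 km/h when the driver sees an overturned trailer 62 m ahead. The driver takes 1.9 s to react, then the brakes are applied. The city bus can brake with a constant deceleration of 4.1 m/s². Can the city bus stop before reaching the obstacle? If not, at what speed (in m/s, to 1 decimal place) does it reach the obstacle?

No — it strikes the obstacle at 23.7 m/s

93 km/h ÷ 3.6 = 25.8333 m/s.
Reaction distance = 25.8333 × 1.9 = 49.083 m.
Braking distance needed to stop: v²/(2a) = 667.359 / 8.200 = 81.385 m, so total needed = 49.083 + 81.385 = 130.468 m > 62 m — it cannot stop.
Distance remaining when braking begins: 62 − 49.083 = 12.917 m.
v² = v₀² − 2a·d = 667.359 − 2 × 4.100 × 12.917 = 561.440 m²/s².
v = √561.440 = 23.695 m/s.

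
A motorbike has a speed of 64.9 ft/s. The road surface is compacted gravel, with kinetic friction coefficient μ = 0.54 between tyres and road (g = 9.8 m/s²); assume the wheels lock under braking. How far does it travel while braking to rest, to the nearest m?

Braking distance ≈ 37 m

64.9 ft/s × 0.3048 = 19.7815 m/s.
a = μg = 0.54 × 9.8 = 5.292 m/s².
Braking distance = v²/(2a) = 19.7815² / (2 × 5.292) = 391.308 / 10.584 = 36.972 m.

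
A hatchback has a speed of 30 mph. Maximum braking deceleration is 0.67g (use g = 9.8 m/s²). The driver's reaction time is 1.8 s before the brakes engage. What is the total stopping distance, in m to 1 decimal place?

30 mph × 0.44704 = 13.4112 m/s.
a = 0.67 × 9.8 = 6.566 m/s².
Reaction distance = v·t_r = 13.4112 × 1.8 = 24.140 m.
Braking distance = v²/(2a) = 13.4112² / (2 × 6.566) = 179.860 / 13.132 = 13.696 m.
Total = 24.140 + 13.696 = 37.836 m.

Total stopping distance ≈ 37.8 m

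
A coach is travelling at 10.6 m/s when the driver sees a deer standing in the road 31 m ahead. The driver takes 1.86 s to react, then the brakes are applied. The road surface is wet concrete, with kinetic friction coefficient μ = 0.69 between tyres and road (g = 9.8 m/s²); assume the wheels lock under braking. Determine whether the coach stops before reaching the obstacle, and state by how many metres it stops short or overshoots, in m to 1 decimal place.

Yes — it stops 3.0 m short of the obstacle

a = μg = 0.69 × 9.8 = 6.762 m/s².
Reaction distance = 10.6000 × 1.86 = 19.716 m.
Braking distance = v²/(2a) = 112.360 / 13.524 = 8.308 m.
Total stopping distance = 19.716 + 8.308 = 28.024 m, vs 31 m available — it stops with 31 − 28.024 = 2.976 m to spare.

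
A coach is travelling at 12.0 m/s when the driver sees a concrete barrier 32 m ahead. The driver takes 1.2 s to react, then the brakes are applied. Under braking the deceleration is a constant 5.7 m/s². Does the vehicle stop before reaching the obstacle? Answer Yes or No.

Yes

Reaction distance = 12.0000 × 1.2 = 14.400 m.
Braking distance = v²/(2a) = 144.000 / 11.400 = 12.632 m.
Total stopping distance = 14.400 + 12.632 = 27.032 m, vs 32 m available — it stops with 32 − 27.032 = 4.968 m to spare.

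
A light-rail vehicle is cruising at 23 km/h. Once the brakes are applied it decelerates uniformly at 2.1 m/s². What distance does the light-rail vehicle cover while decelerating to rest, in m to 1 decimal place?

Braking distance ≈ 9.7 m

23 km/h ÷ 3.6 = 6.3889 m/s.
Braking distance = v²/(2a) = 6.3889² / (2 × 2.100) = 40.818 / 4.200 = 9.719 m.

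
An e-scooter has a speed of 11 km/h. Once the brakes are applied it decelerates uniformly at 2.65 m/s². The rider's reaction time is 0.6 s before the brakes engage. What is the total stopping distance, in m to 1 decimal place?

11 km/h ÷ 3.6 = 3.0556 m/s.
Reaction distance = v·t_r = 3.0556 × 0.6 = 1.833 m.
Braking distance = v²/(2a) = 3.0556² / (2 × 2.650) = 9.337 / 5.300 = 1.762 m.
Total = 1.833 + 1.762 = 3.595 m.

Total stopping distance ≈ 3.6 m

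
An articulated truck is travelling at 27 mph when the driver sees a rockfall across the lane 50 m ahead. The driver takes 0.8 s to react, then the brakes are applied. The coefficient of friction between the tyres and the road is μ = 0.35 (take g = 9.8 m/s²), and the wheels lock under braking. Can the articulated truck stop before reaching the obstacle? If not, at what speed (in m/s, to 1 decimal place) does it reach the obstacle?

Yes — it stops about 19.1 m short of the obstacle, so it never reaches it

27 mph × 0.44704 = 12.0701 m/s.
a = μg = 0.35 × 9.8 = 3.430 m/s².
Reaction distance = 12.0701 × 0.8 = 9.656 m.
Braking distance = v²/(2a) = 145.687 / 6.860 = 21.237 m.
Total stopping distance = 9.656 + 21.237 = 30.893 m, vs 50 m available — it stops with 50 − 30.893 = 19.107 m to spare.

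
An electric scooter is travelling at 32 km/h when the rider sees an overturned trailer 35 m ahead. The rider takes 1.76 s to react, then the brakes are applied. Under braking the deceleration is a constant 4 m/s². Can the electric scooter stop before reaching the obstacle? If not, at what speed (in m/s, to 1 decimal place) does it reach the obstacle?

Yes — it stops about 9.5 m short of the obstacle, so it never reaches it

32 km/h ÷ 3.6 = 8.8889 m/s.
Reaction distance = 8.8889 × 1.76 = 15.644 m.
Braking distance = v²/(2a) = 79.013 / 8.000 = 9.877 m.
Total stopping distance = 15.644 + 9.877 = 25.521 m, vs 35 m available — it stops with 35 − 25.521 = 9.479 m to spare.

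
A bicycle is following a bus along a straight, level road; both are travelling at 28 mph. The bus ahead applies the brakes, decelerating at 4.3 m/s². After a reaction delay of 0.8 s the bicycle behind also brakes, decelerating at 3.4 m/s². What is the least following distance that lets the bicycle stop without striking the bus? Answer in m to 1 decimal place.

Minimum gap ≈ 14.8 m

28 mph × 0.44704 = 12.5171 m/s.
Leader travels v²/(2a_L) = 156.678 / 8.600 = 18.218 m before stopping.
Follower covers v·t_r = 12.5171 × 0.8 = 10.014 m while reacting, then v²/(2a_F) = 156.678 / 6.800 = 23.041 m while braking, for a total of 10.014 + 23.041 = 33.055 m.
Since a_F ≤ a_L and the follower starts braking later, the follower is never slower than the leader, so the closest approach is when both have stopped.
Minimum gap = 33.055 − 18.218 = 14.837 m.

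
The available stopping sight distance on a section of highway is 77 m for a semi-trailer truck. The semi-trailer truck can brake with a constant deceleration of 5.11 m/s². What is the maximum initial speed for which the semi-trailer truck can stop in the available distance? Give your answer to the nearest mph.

v²/(2a) = d ⇒ v = √(2 × 5.110 × 77) = √786.94 = 28.0525 m/s.
28.0525 m/s ÷ 0.44704 = 62.752 mph.

Maximum speed ≈ 63 mph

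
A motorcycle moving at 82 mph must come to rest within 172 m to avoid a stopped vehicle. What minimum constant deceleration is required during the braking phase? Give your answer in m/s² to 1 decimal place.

Required deceleration ≈ 3.9 m/s²

82 mph × 0.44704 = 36.6573 m/s.
v² = 2a·d ⇒ a = v²/(2d) = 36.6573² / (2 × 172.000) = 1343.758 / 344.000 = 3.9063 m/s².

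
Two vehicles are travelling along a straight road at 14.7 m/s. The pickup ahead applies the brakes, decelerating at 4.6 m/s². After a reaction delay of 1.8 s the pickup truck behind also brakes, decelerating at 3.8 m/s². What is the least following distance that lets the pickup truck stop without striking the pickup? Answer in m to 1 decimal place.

Minimum gap ≈ 31.4 m

Leader travels v²/(2a_L) = 216.090 / 9.200 = 23.488 m before stopping.
Follower covers v·t_r = 14.7000 × 1.8 = 26.460 m while reacting, then v²/(2a_F) = 216.090 / 7.600 = 28.433 m while braking, for a total of 26.460 + 28.433 = 54.893 m.
Since a_F ≤ a_L and the follower starts braking later, the follower is never slower than the leader, so the closest approach is when both have stopped.
Minimum gap = 54.893 − 23.488 = 31.405 m.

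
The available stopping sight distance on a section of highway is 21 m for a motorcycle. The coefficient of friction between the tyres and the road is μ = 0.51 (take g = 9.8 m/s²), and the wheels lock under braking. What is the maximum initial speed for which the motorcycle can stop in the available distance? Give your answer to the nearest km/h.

Maximum speed ≈ 52 km/h

a = μg = 0.51 × 9.8 = 4.998 m/s².
v²/(2a) = d ⇒ v = √(2 × 4.998 × 21) = √209.92 = 14.4886 m/s.
14.4886 m/s × 3.6 = 52.159 km/h.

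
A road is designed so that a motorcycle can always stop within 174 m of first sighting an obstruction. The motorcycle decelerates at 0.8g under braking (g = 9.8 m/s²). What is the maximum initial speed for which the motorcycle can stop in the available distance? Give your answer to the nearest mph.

Maximum speed ≈ 117 mph

a = 0.8 × 9.8 = 7.840 m/s².
v²/(2a) = d ⇒ v = √(2 × 7.840 × 174) = √2728.32 = 52.2333 m/s.
52.2333 m/s ÷ 0.44704 = 116.843 mph.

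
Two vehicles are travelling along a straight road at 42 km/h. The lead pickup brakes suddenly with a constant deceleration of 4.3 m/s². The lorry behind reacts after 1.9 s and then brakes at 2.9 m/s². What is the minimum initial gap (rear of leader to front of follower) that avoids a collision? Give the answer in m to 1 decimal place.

Minimum gap ≈ 29.8 m

42 km/h ÷ 3.6 = 11.6667 m/s.
Leader travels v²/(2a_L) = 136.112 / 8.600 = 15.827 m before stopping.
Follower covers v·t_r = 11.6667 × 1.9 = 22.167 m while reacting, then v²/(2a_F) = 136.112 / 5.800 = 23.468 m while braking, for a total of 22.167 + 23.468 = 45.635 m.
Since a_F ≤ a_L and the follower starts braking later, the follower is never slower than the leader, so the closest approach is when both have stopped.
Minimum gap = 45.635 − 15.827 = 29.808 m.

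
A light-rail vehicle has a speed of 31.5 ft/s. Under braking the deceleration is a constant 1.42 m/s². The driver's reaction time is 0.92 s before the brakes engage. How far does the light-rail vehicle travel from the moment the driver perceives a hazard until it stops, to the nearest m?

Total stopping distance ≈ 41 m

31.5 ft/s × 0.3048 = 9.6012 m/s.
Reaction distance = v·t_r = 9.6012 × 0.92 = 8.833 m.
Braking distance = v²/(2a) = 9.6012² / (2 × 1.420) = 92.183 / 2.840 = 32.459 m.
Total = 8.833 + 32.459 = 41.292 m.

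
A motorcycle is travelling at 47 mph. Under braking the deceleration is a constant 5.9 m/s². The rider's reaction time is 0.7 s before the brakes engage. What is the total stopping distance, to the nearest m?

47 mph × 0.44704 = 21.0109 m/s.
Reaction distance = v·t_r = 21.0109 × 0.7 = 14.708 m.
Braking distance = v²/(2a) = 21.0109² / (2 × 5.900) = 441.458 / 11.800 = 37.412 m.
Total = 14.708 + 37.412 = 52.120 m.

Total stopping distance ≈ 52 m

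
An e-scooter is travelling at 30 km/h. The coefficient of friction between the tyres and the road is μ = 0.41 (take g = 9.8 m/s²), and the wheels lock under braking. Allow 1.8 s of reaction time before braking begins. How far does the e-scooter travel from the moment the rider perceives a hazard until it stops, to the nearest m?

Total stopping distance ≈ 24 m

30 km/h ÷ 3.6 = 8.3333 m/s.
a = μg = 0.41 × 9.8 = 4.018 m/s².
Reaction distance = v·t_r = 8.3333 × 1.8 = 15.000 m.
Braking distance = v²/(2a) = 8.3333² / (2 × 4.018) = 69.444 / 8.036 = 8.642 m.
Total = 15.000 + 8.642 = 23.642 m.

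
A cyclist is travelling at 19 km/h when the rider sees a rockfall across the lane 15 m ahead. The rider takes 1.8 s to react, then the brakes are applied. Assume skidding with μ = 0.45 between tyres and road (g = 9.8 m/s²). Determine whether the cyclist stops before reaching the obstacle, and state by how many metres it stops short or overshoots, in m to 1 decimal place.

19 km/h ÷ 3.6 = 5.2778 m/s.
a = μg = 0.45 × 9.8 = 4.410 m/s².
Reaction distance = 5.2778 × 1.8 = 9.500 m.
Braking distance = v²/(2a) = 27.855 / 8.820 = 3.158 m.
Total stopping distance = 9.500 + 3.158 = 12.658 m, vs 15 m available — it stops with 15 − 12.658 = 2.342 m to spare.

Yes — it stops 2.3 m short of the obstacle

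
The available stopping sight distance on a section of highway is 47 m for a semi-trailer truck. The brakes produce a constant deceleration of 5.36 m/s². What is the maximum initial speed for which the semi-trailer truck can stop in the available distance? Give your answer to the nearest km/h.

v²/(2a) = d ⇒ v = √(2 × 5.360 × 47) = √503.84 = 22.4464 m/s.
22.4464 m/s × 3.6 = 80.807 km/h.

Maximum speed ≈ 81 km/h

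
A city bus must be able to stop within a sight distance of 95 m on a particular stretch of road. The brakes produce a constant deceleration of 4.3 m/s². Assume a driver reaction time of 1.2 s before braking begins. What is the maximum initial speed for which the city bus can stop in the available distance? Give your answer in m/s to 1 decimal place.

Maximum speed ≈ 23.9 m/s

Stopping distance: v·t_r + v²/(2a) = 95 with t_r = 1.2 s and a = 4.300 m/s².
So v² + 10.320 v − 817.00 = 0.
Positive root: v = −a·t_r + √((a·t_r)² + 2a·d) = −5.160 + √(26.626 + 817.00) = 23.8852 m/s.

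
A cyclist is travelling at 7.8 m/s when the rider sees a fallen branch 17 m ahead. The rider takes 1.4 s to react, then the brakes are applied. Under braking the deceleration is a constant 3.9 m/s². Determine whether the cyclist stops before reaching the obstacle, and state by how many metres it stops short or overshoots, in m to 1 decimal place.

Reaction distance = 7.8000 × 1.4 = 10.920 m.
Braking distance = v²/(2a) = 60.840 / 7.800 = 7.800 m.
Total stopping distance = 10.920 + 7.800 = 18.720 m, vs 17 m available — it cannot stop in time and overshoots by 18.720 − 17 = 1.720 m.

No — it overshoots by 1.7 m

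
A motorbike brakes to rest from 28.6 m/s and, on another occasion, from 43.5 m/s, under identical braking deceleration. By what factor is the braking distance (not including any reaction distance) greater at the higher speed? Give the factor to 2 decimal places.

Braking distance d = v²/(2a), so with a fixed, d ∝ v².
Factor = (43.5/28.6)² = 1.5210² = 2.3134.

Factor ≈ 2.31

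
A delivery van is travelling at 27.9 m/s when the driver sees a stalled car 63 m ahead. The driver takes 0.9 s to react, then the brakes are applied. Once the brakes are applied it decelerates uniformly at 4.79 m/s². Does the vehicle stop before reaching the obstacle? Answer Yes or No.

No

Reaction distance = 27.9000 × 0.9 = 25.110 m.
Braking distance = v²/(2a) = 778.410 / 9.580 = 81.254 m.
Total stopping distance = 25.110 + 81.254 = 106.364 m, vs 63 m available — it cannot stop in time and overshoots by 106.364 − 63 = 43.364 m.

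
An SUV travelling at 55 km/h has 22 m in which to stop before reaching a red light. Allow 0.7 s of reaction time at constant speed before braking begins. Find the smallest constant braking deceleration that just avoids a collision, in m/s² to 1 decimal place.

Required deceleration ≈ 10.3 m/s²

55 km/h ÷ 3.6 = 15.2778 m/s.
Distance covered during reaction = 15.2778 × 0.7 = 10.694 m.
Distance available for braking: 22 − 10.694 = 11.306 m.
v² = 2a·d ⇒ a = v²/(2d) = 15.2778² / (2 × 11.306) = 233.411 / 22.612 = 10.3224 m/s².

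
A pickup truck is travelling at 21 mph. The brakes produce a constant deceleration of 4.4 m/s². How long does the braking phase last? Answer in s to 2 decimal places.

Braking time ≈ 2.13 s

21 mph × 0.44704 = 9.3878 m/s.
Braking time = v/a = 9.3878 / 4.400 = 2.134 s.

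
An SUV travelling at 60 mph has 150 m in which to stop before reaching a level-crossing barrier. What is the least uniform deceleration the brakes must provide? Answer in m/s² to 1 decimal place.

Required deceleration ≈ 2.4 m/s²

60 mph × 0.44704 = 26.8224 m/s.
v² = 2a·d ⇒ a = v²/(2d) = 26.8224² / (2 × 150.000) = 719.441 / 300.000 = 2.3981 m/s².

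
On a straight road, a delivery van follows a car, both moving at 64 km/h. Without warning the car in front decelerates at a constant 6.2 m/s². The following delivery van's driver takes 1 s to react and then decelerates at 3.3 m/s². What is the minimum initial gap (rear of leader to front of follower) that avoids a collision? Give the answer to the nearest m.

Minimum gap ≈ 40 m

64 km/h ÷ 3.6 = 17.7778 m/s.
Leader travels v²/(2a_L) = 316.050 / 12.400 = 25.488 m before stopping.
Follower covers v·t_r = 17.7778 × 1 = 17.778 m while reacting, then v²/(2a_F) = 316.050 / 6.600 = 47.886 m while braking, for a total of 17.778 + 47.886 = 65.664 m.
Since a_F ≤ a_L and the follower starts braking later, the follower is never slower than the leader, so the closest approach is when both have stopped.
Minimum gap = 65.664 − 25.488 = 40.176 m.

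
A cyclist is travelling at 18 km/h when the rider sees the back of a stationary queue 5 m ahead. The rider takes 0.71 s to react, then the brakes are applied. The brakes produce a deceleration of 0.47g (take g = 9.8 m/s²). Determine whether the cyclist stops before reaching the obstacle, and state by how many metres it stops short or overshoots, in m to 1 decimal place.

No — it overshoots by 1.3 m

18 km/h ÷ 3.6 = 5.0000 m/s.
a = 0.47 × 9.8 = 4.606 m/s².
Reaction distance = 5.0000 × 0.71 = 3.550 m.
Braking distance = v²/(2a) = 25.000 / 9.212 = 2.714 m.
Total stopping distance = 3.550 + 2.714 = 6.264 m, vs 5 m available — it cannot stop in time and overshoots by 6.264 − 5 = 1.264 m.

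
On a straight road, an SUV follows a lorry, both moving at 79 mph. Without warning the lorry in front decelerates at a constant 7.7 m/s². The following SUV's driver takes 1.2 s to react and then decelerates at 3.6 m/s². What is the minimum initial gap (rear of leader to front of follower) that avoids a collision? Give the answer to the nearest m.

79 mph × 0.44704 = 35.3162 m/s.
Leader travels v²/(2a_L) = 1247.234 / 15.400 = 80.989 m before stopping.
Follower covers v·t_r = 35.3162 × 1.2 = 42.379 m while reacting, then v²/(2a_F) = 1247.234 / 7.200 = 173.227 m while braking, for a total of 42.379 + 173.227 = 215.606 m.
Since a_F ≤ a_L and the follower starts braking later, the follower is never slower than the leader, so the closest approach is when both have stopped.
Minimum gap = 215.606 − 80.989 = 134.617 m.

Minimum gap ≈ 135 m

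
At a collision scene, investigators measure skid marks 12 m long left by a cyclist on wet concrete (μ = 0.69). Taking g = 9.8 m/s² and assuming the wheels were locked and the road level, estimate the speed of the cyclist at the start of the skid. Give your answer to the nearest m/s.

Initial speed ≈ 13 m/s

Deceleration a = μg = 0.69 × 9.8 = 6.762 m/s².
v = √(2a·d) = √(2 × 6.762 × 12) = √162.288 = 12.7392 m/s.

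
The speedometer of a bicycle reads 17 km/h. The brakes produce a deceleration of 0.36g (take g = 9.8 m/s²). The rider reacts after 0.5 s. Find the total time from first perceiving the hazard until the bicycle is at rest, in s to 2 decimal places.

17 km/h ÷ 3.6 = 4.7222 m/s.
a = 0.36 × 9.8 = 3.528 m/s².
Braking time = v/a = 4.7222 / 3.528 = 1.338 s.
Total = 0.5 + 1.338 = 1.838 s.

Total time ≈ 1.84 s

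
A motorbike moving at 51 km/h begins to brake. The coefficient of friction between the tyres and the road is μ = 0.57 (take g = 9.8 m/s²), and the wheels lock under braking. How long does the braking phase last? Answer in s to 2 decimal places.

Braking time ≈ 2.54 s

51 km/h ÷ 3.6 = 14.1667 m/s.
a = μg = 0.57 × 9.8 = 5.586 m/s².
Braking time = v/a = 14.1667 / 5.586 = 2.536 s.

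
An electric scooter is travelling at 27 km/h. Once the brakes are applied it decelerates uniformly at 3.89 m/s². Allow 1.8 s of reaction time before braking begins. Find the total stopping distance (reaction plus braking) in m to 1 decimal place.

Total stopping distance ≈ 20.7 m

27 km/h ÷ 3.6 = 7.5000 m/s.
Reaction distance = v·t_r = 7.5000 × 1.8 = 13.500 m.
Braking distance = v²/(2a) = 7.5000² / (2 × 3.890) = 56.250 / 7.780 = 7.230 m.
Total = 13.500 + 7.230 = 20.730 m.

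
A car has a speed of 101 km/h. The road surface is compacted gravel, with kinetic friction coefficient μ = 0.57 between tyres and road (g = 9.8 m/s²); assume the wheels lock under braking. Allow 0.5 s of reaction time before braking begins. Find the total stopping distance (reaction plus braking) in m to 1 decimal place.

Total stopping distance ≈ 84.5 m

101 km/h ÷ 3.6 = 28.0556 m/s.
a = μg = 0.57 × 9.8 = 5.586 m/s².
Reaction distance = v·t_r = 28.0556 × 0.5 = 14.028 m.
Braking distance = v²/(2a) = 28.0556² / (2 × 5.586) = 787.117 / 11.172 = 70.454 m.
Total = 14.028 + 70.454 = 84.482 m.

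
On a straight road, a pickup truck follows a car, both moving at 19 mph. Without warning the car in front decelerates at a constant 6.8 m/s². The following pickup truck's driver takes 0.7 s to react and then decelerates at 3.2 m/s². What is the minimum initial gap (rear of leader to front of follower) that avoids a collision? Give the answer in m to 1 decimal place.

19 mph × 0.44704 = 8.4938 m/s.
Leader travels v²/(2a_L) = 72.145 / 13.600 = 5.305 m before stopping.
Follower covers v·t_r = 8.4938 × 0.7 = 5.946 m while reacting, then v²/(2a_F) = 72.145 / 6.400 = 11.273 m while braking, for a total of 5.946 + 11.273 = 17.219 m.
Since a_F ≤ a_L and the follower starts braking later, the follower is never slower than the leader, so the closest approach is when both have stopped.
Minimum gap = 17.219 − 5.305 = 11.914 m.

Minimum gap ≈ 11.9 m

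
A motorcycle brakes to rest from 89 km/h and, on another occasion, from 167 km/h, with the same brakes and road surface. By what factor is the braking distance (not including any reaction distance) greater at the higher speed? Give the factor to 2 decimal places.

Braking distance d = v²/(2a), so with a fixed, d ∝ v².
Factor = (167/89)² = 1.8764² = 3.5209.

Factor ≈ 3.52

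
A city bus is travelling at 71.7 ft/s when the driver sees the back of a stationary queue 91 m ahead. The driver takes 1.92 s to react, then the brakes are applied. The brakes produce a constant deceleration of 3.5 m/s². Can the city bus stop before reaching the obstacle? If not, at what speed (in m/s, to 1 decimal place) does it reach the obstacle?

71.7 ft/s × 0.3048 = 21.8542 m/s.
Reaction distance = 21.8542 × 1.92 = 41.960 m.
Braking distance needed to stop: v²/(2a) = 477.606 / 7.000 = 68.229 m, so total needed = 41.960 + 68.229 = 110.189 m > 91 m — it cannot stop.
Distance remaining when braking begins: 91 − 41.960 = 49.040 m.
v² = v₀² − 2a·d = 477.606 − 2 × 3.500 × 49.040 = 134.326 m²/s².
v = √134.326 = 11.590 m/s.

No — it strikes the obstacle at 11.6 m/s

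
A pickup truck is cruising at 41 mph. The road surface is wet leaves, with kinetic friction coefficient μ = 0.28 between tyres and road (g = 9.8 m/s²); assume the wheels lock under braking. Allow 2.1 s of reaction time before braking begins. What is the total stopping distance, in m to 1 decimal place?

41 mph × 0.44704 = 18.3286 m/s.
a = μg = 0.28 × 9.8 = 2.744 m/s².
Reaction distance = v·t_r = 18.3286 × 2.1 = 38.490 m.
Braking distance = v²/(2a) = 18.3286² / (2 × 2.744) = 335.938 / 5.488 = 61.213 m.
Total = 38.490 + 61.213 = 99.703 m.

Total stopping distance ≈ 99.7 m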